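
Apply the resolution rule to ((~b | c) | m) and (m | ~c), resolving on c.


The clauses contain complementary literals c and ~c.
Resolution eliminates this pair and disjoins the remaining literals (merging duplicates).

(m | ~b)


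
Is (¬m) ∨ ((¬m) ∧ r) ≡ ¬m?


Compare truth tables:
m | r | φ | ψ
-------------
F | F | T | T
T | F | F | F
F | T | T | T
T | T | F | F
The columns φ and ψ agree on every row.

Yes, they are logically equivalent.


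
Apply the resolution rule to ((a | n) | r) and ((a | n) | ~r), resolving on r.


The clauses contain complementary literals r and ~r.
Resolution eliminates this pair and disjoins the remaining literals (merging duplicates).

(a | n)


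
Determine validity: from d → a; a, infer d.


This is affirming the consequent (fallacy). There exist truth assignments where the premises are all true but the conclusion is false.

Invalid.


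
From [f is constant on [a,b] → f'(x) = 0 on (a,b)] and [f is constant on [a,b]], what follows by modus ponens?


Modus ponens: from (P → Q) and P, infer Q.
P = 'f is constant on [a,b]' is asserted, and P → Q holds, so Q follows.

f'(x) = 0 on (a,b).


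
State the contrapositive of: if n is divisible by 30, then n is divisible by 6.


The contrapositive of (P → Q) is (¬Q → ¬P); it is logically equivalent to the original.
Here P = 'n is divisible by 30' and Q = 'n is divisible by 6'.

If not (n is divisible by 6), then not (n is divisible by 30).


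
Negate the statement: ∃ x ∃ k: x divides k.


Negation flips each quantifier (∀↔∃) and negates the inner predicate.
¬(∃ x ∃ k: φ) = ∀ x ∀ k: ¬φ.

∀ x ∀ k: ¬(x divides k)


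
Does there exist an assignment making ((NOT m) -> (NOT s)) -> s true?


Search for a satisfying assignment over {m, s}.
Try m=F, s=T: the formula evaluates to T.
A satisfying assignment exists.

Satisfiable.


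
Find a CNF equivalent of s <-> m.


Step 1: Rewrite s ↔ m as (s → m) ∧ (m → s).
Step 2: Rewrite each implication as a disjunction.

((NOT s) OR m) AND ((NOT m) OR s)


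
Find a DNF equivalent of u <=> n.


Step 1: u ↔ n is true exactly when both agree: (u ∧ n) ∨ (¬u ∧ ¬n).

(u & n) | ((~u) & (~n))


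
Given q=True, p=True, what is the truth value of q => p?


Implication is false only when antecedent is true and consequent is false.
Substitute: q=True, p=True.
True => True evaluates to True.

True


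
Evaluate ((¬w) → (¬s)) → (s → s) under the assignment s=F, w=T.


Substitute s=F, w=T:
¬w = F
¬s = T
(¬w) → (¬s) = F → T = T
s → s = F → F = T
((¬w) → (¬s)) → (s → s) = T → T = T

T


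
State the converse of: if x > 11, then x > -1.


The converse of (P → Q) is (Q → P). It is not in general equivalent to the original.
Here P = 'x > 11' and Q = 'x > -1'.

If x > -1, then x > 11.


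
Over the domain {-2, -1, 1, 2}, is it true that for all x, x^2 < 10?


Evaluate the predicate on each element: -2:T, -1:T, 1:T, 2:T.
Every element satisfies the predicate.

T


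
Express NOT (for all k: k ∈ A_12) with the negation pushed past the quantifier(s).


¬(for all x: φ) = there exists x: ¬φ, and ¬(there exists x: φ) = for all x: ¬φ.
Apply to the universal statement.

there exists k: NOT(k ∈ A_12)


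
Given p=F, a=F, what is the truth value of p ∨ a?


Disjunction is false only when both operands are false.
Substitute: p=F, a=F.
F ∨ F evaluates to F.

F


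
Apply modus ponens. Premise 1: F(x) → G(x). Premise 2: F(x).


Modus ponens: from (P → Q) and P, infer Q.
P = 'F(x)' is asserted, and P → Q holds, so Q follows.

G(x).


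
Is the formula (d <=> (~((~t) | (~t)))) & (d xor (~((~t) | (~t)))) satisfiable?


Check all 4 assignments over {d, t}:
d | t | φ
---------
False | False | False
True | False | False
False | True | False
True | True | False
No assignment makes the formula true.

Unsatisfiable.


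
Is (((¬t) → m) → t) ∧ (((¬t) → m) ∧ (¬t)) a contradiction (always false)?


Truth table over {m, t}:
m | t | φ
---------
F | F | F
T | F | F
F | T | F
T | T | F
Every row is false.

Yes, it is a contradiction.


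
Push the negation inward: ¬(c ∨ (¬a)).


De Morgan: the negation of a disjunction is the conjunction of the negations.
Distribute ¬ across ∨, flipping it to ∧, and negate each literal.

(¬c) ∧ a


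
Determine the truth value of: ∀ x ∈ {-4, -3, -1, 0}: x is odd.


Evaluate the predicate on each element: -4:F, -3:T, -1:T, 0:F.
Counterexample x = -4 fails the predicate.

F


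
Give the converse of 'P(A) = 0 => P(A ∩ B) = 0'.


The converse of (P → Q) is (Q → P). It is not in general equivalent to the original.
Here P = 'P(A) = 0' and Q = 'P(A ∩ B) = 0'.

If P(A ∩ B) = 0, then P(A) = 0.


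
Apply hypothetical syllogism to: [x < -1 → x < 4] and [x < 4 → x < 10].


Hypothetical syllogism: from (P → Q) and (Q → R), infer (P → R).
Chain the two implications through the shared middle term 'x < 4'.

x < -1 → x < 10


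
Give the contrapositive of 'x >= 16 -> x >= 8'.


The contrapositive of (P → Q) is (¬Q → ¬P); it is logically equivalent to the original.
Here P = 'x >= 16' and Q = 'x >= 8'.

If not (x >= 8), then not (x >= 16).


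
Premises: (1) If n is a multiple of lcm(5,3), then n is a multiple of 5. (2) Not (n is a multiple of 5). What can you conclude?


Modus tollens: from (P → Q) and ¬Q, infer ¬P.
Q = 'n is a multiple of 5' is denied; since P → Q, P must also fail.

Not (n is a multiple of lcm(5,3)).


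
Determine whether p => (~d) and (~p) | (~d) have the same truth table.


Compare truth tables:
d | p | φ | ψ
-------------
False | False | True | True
True | False | True | True
False | True | True | True
True | True | False | False
The columns φ and ψ agree on every row.

Yes, they are logically equivalent.


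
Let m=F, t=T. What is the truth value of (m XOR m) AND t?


Substitute m=F, t=T:
m XOR m = F XOR F = F
(m XOR m) AND t = F AND T = F

F


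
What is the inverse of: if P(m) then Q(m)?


The inverse of (P → Q) is (¬P → ¬Q). It is equivalent to the converse, not to the original.
Here P = 'P(m)' and Q = 'Q(m)'.

If not (P(m)), then not (Q(m)).


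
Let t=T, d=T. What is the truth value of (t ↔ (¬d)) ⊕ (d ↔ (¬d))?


Substitute t=T, d=T:
¬d = F
t ↔ (¬d) = T ↔ F = F
¬d = F
d ↔ (¬d) = T ↔ F = F
(t ↔ (¬d)) ⊕ (d ↔ (¬d)) = F ⊕ F = F

F


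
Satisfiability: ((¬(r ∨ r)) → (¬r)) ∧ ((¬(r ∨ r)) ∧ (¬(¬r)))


Check all 2 assignments over {r}:
r | φ
-----
F | F
T | F
No assignment makes the formula true.

Unsatisfiable.


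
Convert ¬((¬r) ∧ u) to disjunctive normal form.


Step 1: Apply De Morgan: ¬((¬r) ∧ u) = ¬(¬r) ∨ ¬u.
Step 2: Eliminate any double negations (¬¬X = X).

r ∨ (¬u)


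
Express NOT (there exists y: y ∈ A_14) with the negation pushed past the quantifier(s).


¬(for all x: φ) = there exists x: ¬φ, and ¬(there exists x: φ) = for all x: ¬φ.
Apply to the existential statement.

for all y: NOT(y ∈ A_14)


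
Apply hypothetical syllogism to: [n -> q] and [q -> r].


Hypothetical syllogism: from (P → Q) and (Q → R), infer (P → R).
Chain the two implications through the shared middle term 'q'.

n -> r


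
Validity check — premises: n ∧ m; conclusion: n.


This matches the form of conjunction elimination: the conclusion follows in every model of the premises.

Valid.


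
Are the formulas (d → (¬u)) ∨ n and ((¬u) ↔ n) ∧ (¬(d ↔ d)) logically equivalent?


Compare truth tables:
d | n | u | φ | ψ
-----------------
F | F | F | T | F
T | F | F | T | F
F | T | F | T | F
T | T | F | T | F
F | F | T | T | F
T | F | T | F | F
F | T | T | T | F
T | T | T | T | F
They differ at row 1 (d=F, n=F, u=F): φ=T but ψ=F.

No, they are not logically equivalent.


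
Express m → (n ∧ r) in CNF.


Step 1: Rewrite m → (n ∧ r) as ¬m ∨ (n ∧ r).
Step 2: Distribute ∨ over ∧.

((¬m) ∨ n) ∧ ((¬m) ∨ r)


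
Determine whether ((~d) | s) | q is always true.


Build the truth table over {d, q, s}:
d | q | s | φ
-------------
False | False | False | True
True | False | False | False
False | True | False | True
True | True | False | True
False | False | True | True
True | False | True | True
False | True | True | True
True | True | True | True
Counterexample at row 2: with d=True, q=False, s=False, the formula is False.

No, it is not a tautology.


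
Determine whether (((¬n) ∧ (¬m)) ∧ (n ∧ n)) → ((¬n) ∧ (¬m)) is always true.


Build the truth table over {m, n}:
m | n | φ
---------
F | F | T
T | F | T
F | T | T
T | T | T
Every row evaluates to true.

Yes, it is a tautology.


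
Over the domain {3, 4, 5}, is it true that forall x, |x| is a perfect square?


Evaluate the predicate on each element: 3:False, 4:True, 5:False.
Counterexample x = 3 fails the predicate.

False


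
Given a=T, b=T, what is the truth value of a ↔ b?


Biconditional is true when both operands have the same truth value.
Substitute: a=T, b=T.
T ↔ T evaluates to T.

T


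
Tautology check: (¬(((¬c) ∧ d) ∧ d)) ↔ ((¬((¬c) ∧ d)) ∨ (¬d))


Build the truth table over {c, d}:
c | d | φ
---------
F | F | T
T | F | T
F | T | T
T | T | T
Every row evaluates to true.

Yes, it is a tautology.


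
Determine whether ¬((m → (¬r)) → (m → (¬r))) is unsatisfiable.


Truth table over {m, r}:
m | r | φ
---------
F | F | F
T | F | F
F | T | F
T | T | F
Every row is false.

Yes, it is a contradiction.


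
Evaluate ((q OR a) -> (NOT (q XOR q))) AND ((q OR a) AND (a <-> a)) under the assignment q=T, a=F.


Substitute q=T, a=F:
q OR a = T OR F = T
q XOR q = T XOR T = F
NOT (q XOR q) = T
(q OR a) -> (NOT (q XOR q)) = T -> T = T
q OR a = T OR F = T
a <-> a = F <-> F = T
(q OR a) AND (a <-> a) = T AND T = T
((q OR a) -> (NOT (q XOR q))) AND ((q OR a) AND (a <-> a)) = T AND T = T

T


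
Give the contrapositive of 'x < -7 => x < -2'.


The contrapositive of (P → Q) is (¬Q → ¬P); it is logically equivalent to the original.
Here P = 'x < -7' and Q = 'x < -2'.

If not (x < -2), then not (x < -7).


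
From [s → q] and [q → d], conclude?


Hypothetical syllogism: from (P → Q) and (Q → R), infer (P → R).
Chain the two implications through the shared middle term 'q'.

s → d


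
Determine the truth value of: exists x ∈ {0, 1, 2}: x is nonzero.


Evaluate the predicate on each element: 0:False, 1:True, 2:True.
Witness x = 1 satisfies the predicate.

True


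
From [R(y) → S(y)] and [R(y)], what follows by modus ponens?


Modus ponens: from (P → Q) and P, infer Q.
P = 'R(y)' is asserted, and P → Q holds, so Q follows.

S(y).


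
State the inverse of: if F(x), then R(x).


The inverse of (P → Q) is (¬P → ¬Q). It is equivalent to the converse, not to the original.
Here P = 'F(x)' and Q = 'R(x)'.

If not (F(x)), then not (R(x)).


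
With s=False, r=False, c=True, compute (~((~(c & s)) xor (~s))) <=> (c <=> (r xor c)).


Substitute s=False, r=False, c=True:
c & s = True & False = False
~(c & s) = True
~s = True
(~(c & s)) xor (~s) = True xor True = False
~((~(c & s)) xor (~s)) = True
r xor c = False xor True = True
c <=> (r xor c) = True <=> True = True
(~((~(c & s)) xor (~s))) <=> (c <=> (r xor c)) = True <=> True = True

True


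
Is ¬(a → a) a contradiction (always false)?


Truth table over {a}:
a | φ
-----
F | F
T | F
Every row is false.

Yes, it is a contradiction.


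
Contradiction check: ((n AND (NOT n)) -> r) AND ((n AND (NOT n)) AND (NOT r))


Truth table over {n, r}:
n | r | φ
---------
F | F | F
T | F | F
F | T | F
T | T | F
Every row is false.

Yes, it is a contradiction.


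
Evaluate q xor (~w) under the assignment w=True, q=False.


Substitute w=True, q=False:
~w = False
q xor (~w) = False xor False = False

False


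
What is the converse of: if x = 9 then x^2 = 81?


The converse of (P → Q) is (Q → P). It is not in general equivalent to the original.
Here P = 'x = 9' and Q = 'x^2 = 81'.

If x^2 = 81, then x = 9.


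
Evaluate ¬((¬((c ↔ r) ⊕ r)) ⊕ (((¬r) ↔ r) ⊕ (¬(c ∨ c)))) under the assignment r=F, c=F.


Substitute r=F, c=F:
c ↔ r = F ↔ F = T
(c ↔ r) ⊕ r = T ⊕ F = T
¬((c ↔ r) ⊕ r) = F
¬r = T
(¬r) ↔ r = T ↔ F = F
c ∨ c = F ∨ F = F
¬(c ∨ c) = T
((¬r) ↔ r) ⊕ (¬(c ∨ c)) = F ⊕ T = T
(¬((c ↔ r) ⊕ r)) ⊕ (((¬r) ↔ r) ⊕ (¬(c ∨ c))) = F ⊕ T = T
¬((¬((c ↔ r) ⊕ r)) ⊕ (((¬r) ↔ r) ⊕ (¬(c ∨ c)))) = F

F


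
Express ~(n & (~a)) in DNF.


Step 1: Apply De Morgan: ¬(n ∧ (¬a)) = ¬n ∨ ¬(¬a).
Step 2: Eliminate any double negations (¬¬X = X).

(~n) | a


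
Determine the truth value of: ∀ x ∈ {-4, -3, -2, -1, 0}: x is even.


Evaluate the predicate on each element: -4:T, -3:F, -2:T, -1:F, 0:T.
Counterexample x = -3 fails the predicate.

F


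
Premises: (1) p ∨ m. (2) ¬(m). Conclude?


Disjunctive syllogism: from (P ∨ Q) and ¬P, infer Q.
One disjunct, 'm', is ruled out; the other must hold.

p


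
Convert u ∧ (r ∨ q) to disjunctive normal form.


Step 1: Distribute ∧ over ∨: u ∧ (r ∨ q) = (u ∧ r) ∨ (u ∧ q).

(u ∧ r) ∨ (u ∧ q)


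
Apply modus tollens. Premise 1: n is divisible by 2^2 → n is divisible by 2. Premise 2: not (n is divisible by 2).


Modus tollens: from (P → Q) and ¬Q, infer ¬P.
Q = 'n is divisible by 2' is denied; since P → Q, P must also fail.

Not (n is divisible by 2^2).


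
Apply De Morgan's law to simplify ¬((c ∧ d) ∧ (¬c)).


De Morgan: the negation of a conjunction is the disjunction of the negations.
Distribute ¬ across ∧, flipping it to ∨, and negate each literal.

((¬c) ∨ (¬d)) ∨ c


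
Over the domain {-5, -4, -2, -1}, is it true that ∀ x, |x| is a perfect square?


Evaluate the predicate on each element: -5:F, -4:T, -2:F, -1:T.
Counterexample x = -5 fails the predicate.

F


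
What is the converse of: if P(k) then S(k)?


The converse of (P → Q) is (Q → P). It is not in general equivalent to the original.
Here P = 'P(k)' and Q = 'S(k)'.

If S(k), then P(k).


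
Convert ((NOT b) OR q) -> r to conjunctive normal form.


Step 1: Rewrite as ¬((¬b) ∨ q) ∨ r = (¬(¬b) ∧ ¬q) ∨ r.
Step 2: Distribute ∨ over ∧.
Step 3: Eliminate any double negations (¬¬X = X).

(b OR r) AND ((NOT q) OR r)


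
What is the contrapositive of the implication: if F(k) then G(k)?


The contrapositive of (P → Q) is (¬Q → ¬P); it is logically equivalent to the original.
Here P = 'F(k)' and Q = 'G(k)'.

If not (G(k)), then not (F(k)).


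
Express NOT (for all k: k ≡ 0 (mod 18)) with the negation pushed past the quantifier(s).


¬(for all x: φ) = there exists x: ¬φ, and ¬(there exists x: φ) = for all x: ¬φ.
Apply to the universal statement.

there exists k: NOT(k ≡ 0 (mod 18))


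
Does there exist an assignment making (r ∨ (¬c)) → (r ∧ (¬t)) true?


Search for a satisfying assignment over {c, r, t}.
Try c=T, r=F, t=F: the formula evaluates to T.
A satisfying assignment exists.

Satisfiable.


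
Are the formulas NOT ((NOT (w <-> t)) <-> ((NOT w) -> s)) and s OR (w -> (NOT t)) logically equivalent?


Compare truth tables:
s | t | w | φ | ψ
-----------------
F | F | F | F | T
T | F | F | T | T
F | T | F | T | T
T | T | F | F | T
F | F | T | F | T
T | F | T | F | T
F | T | T | T | F
T | T | T | T | T
They differ at row 1 (s=F, t=F, w=F): φ=F but ψ=T.

No, they are not logically equivalent.


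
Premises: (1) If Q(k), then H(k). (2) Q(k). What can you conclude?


Modus ponens: from (P → Q) and P, infer Q.
P = 'Q(k)' is asserted, and P → Q holds, so Q follows.

H(k).


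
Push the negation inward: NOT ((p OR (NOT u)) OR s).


De Morgan: the negation of a disjunction is the conjunction of the negations.
Distribute NOT across OR, flipping it to AND, and negate each literal.

((NOT p) AND u) AND (NOT s)


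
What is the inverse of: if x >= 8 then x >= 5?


The inverse of (P → Q) is (¬P → ¬Q). It is equivalent to the converse, not to the original.
Here P = 'x >= 8' and Q = 'x >= 5'.

If not (x >= 8), then not (x >= 5).


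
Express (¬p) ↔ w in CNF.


Step 1: Rewrite (¬p) ↔ w as ((¬p) → w) ∧ (w → (¬p)).
Step 2: Rewrite each implication as a disjunction.
Step 3: Eliminate any double negations (¬¬X = X).

(p ∨ w) ∧ ((¬w) ∨ (¬p))


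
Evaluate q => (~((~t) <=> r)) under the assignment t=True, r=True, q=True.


Substitute t=True, r=True, q=True:
~t = False
(~t) <=> r = False <=> True = False
~((~t) <=> r) = True
q => (~((~t) <=> r)) = True => True = True

True


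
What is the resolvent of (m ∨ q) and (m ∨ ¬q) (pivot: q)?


The clauses contain complementary literals q and ¬q.
Resolution eliminates this pair and disjoins the remaining literals (merging duplicates).

m


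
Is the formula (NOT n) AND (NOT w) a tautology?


Build the truth table over {n, w}:
n | w | φ
---------
F | F | T
T | F | F
F | T | F
T | T | F
Counterexample at row 2: with n=T, w=F, the formula is F.

No, it is not a tautology.


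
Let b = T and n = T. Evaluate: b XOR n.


Exclusive or is true when exactly one operand is true.
Substitute: b=T, n=T.
T XOR T evaluates to F.

F


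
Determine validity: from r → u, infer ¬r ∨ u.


This matches the form of material implication: the conclusion follows in every model of the premises.

Valid.


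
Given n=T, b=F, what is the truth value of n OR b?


Disjunction is false only when both operands are false.
Substitute: n=T, b=F.
T OR F evaluates to T.

T


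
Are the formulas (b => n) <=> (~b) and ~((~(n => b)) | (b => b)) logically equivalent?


Compare truth tables:
b | n | φ | ψ
-------------
False | False | True | False
True | False | True | False
False | True | True | False
True | True | False | False
They differ at row 1 (b=False, n=False): φ=True but ψ=False.

No, they are not logically equivalent.


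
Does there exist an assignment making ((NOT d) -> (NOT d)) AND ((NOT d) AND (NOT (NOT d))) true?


Check all 2 assignments over {d}:
d | φ
-----
F | F
T | F
No assignment makes the formula true.

Unsatisfiable.


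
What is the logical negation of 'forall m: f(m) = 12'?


¬(forall x: φ) = exists x: ¬φ, and ¬(exists x: φ) = forall x: ¬φ.
Apply to the universal statement.

exists m: ~(f(m) = 12)


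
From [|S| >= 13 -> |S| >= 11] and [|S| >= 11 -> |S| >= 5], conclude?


Hypothetical syllogism: from (P → Q) and (Q → R), infer (P → R).
Chain the two implications through the shared middle term '|S| >= 11'.

|S| >= 13 -> |S| >= 5


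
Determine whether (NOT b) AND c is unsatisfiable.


Truth table over {b, c}:
b | c | φ
---------
F | F | F
T | F | F
F | T | T
T | T | F
Satisfying assignment at row 3: b=F, c=T gives T.

No, it is not a contradiction.


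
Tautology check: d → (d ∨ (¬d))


Build the truth table over {d}:
d | φ
-----
F | T
T | T
Every row evaluates to true.

Yes, it is a tautology.


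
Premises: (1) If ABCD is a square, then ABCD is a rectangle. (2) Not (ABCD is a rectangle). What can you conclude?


Modus tollens: from (P → Q) and ¬Q, infer ¬P.
Q = 'ABCD is a rectangle' is denied; since P → Q, P must also fail.

Not (ABCD is a square).


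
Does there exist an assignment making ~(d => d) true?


Check all 2 assignments over {d}:
d | φ
-----
False | False
True | False
No assignment makes the formula true.

Unsatisfiable.


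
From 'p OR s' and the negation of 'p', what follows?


Disjunctive syllogism: from (P ∨ Q) and ¬P, infer Q.
One disjunct, 'p', is ruled out; the other must hold.

s


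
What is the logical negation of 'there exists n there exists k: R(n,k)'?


Negation flips each quantifier (∀↔∃) and negates the inner predicate.
¬(there exists n there exists k: φ) = for all n for all k: ¬φ.

for all n for all k: NOT(R(n,k))


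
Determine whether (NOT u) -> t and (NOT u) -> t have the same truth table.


Compare truth tables:
t | u | φ | ψ
-------------
F | F | F | F
T | F | T | T
F | T | T | T
T | T | T | T
The columns φ and ψ agree on every row.

Yes, they are logically equivalent.


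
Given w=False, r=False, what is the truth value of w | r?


Disjunction is false only when both operands are false.
Substitute: w=False, r=False.
False | False evaluates to False.

False


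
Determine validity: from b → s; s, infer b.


This is affirming the consequent (fallacy). There exist truth assignments where the premises are all true but the conclusion is false.

Invalid.


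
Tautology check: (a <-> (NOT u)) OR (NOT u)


Build the truth table over {a, u}:
a | u | φ
---------
F | F | T
T | F | T
F | T | T
T | T | F
Counterexample at row 4: with a=T, u=T, the formula is F.

No, it is not a tautology.


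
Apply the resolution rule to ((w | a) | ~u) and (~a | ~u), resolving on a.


The clauses contain complementary literals a and ~a.
Resolution eliminates this pair and disjoins the remaining literals (merging duplicates).

(~u | w)


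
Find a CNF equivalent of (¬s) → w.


Step 1: Rewrite (¬s) → w as ¬(¬s) ∨ w.
Step 2: Eliminate any double negations (¬¬X = X).

s ∨ w


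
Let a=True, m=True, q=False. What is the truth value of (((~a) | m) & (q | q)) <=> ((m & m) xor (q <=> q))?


Substitute a=True, m=True, q=False:
~a = False
(~a) | m = False | True = True
q | q = False | False = False
((~a) | m) & (q | q) = True & False = False
m & m = True & True = True
q <=> q = False <=> False = True
(m & m) xor (q <=> q) = True xor True = False
(((~a) | m) & (q | q)) <=> ((m & m) xor (q <=> q)) = False <=> False = True

True


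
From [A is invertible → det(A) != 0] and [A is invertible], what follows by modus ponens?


Modus ponens: from (P → Q) and P, infer Q.
P = 'A is invertible' is asserted, and P → Q holds, so Q follows.

det(A) != 0.


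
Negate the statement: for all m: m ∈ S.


¬(for all x: φ) = there exists x: ¬φ, and ¬(there exists x: φ) = for all x: ¬φ.
Apply to the universal statement.

there exists m: NOT(m ∈ S)


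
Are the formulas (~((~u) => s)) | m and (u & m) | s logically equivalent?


Compare truth tables:
m | s | u | φ | ψ
-----------------
False | False | False | True | False
True | False | False | True | False
False | True | False | False | True
True | True | False | True | True
False | False | True | False | False
True | False | True | True | True
False | True | True | False | True
True | True | True | True | True
They differ at row 1 (m=False, s=False, u=False): φ=True but ψ=False.

No, they are not logically equivalent.


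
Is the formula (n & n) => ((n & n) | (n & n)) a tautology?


Build the truth table over {n}:
n | φ
-----
False | True
True | True
Every row evaluates to true.

Yes, it is a tautology.


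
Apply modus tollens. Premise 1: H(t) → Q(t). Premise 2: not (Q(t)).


Modus tollens: from (P → Q) and ¬Q, infer ¬P.
Q = 'Q(t)' is denied; since P → Q, P must also fail.

Not (H(t)).


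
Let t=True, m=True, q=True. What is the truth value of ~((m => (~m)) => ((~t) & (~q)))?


Substitute t=True, m=True, q=True:
~m = False
m => (~m) = True => False = False
~t = False
~q = False
(~t) & (~q) = False & False = False
(m => (~m)) => ((~t) & (~q)) = False => False = True
~((m => (~m)) => ((~t) & (~q))) = False

False


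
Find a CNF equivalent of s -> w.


Step 1: Rewrite s → w as ¬s ∨ w.

(NOT s) OR w


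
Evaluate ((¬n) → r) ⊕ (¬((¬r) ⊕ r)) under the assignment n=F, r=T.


Substitute n=F, r=T:
¬n = T
(¬n) → r = T → T = T
¬r = F
(¬r) ⊕ r = F ⊕ T = T
¬((¬r) ⊕ r) = F
((¬n) → r) ⊕ (¬((¬r) ⊕ r)) = T ⊕ F = T

T


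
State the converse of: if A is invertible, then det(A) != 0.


The converse of (P → Q) is (Q → P). It is not in general equivalent to the original.
Here P = 'A is invertible' and Q = 'det(A) != 0'.

If det(A) != 0, then A is invertible.


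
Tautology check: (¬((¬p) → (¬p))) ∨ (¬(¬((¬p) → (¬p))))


Build the truth table over {p}:
p | φ
-----
F | T
T | T
Every row evaluates to true.

Yes, it is a tautology.


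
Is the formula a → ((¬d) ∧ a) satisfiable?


Search for a satisfying assignment over {a, d}.
Try a=F, d=F: the formula evaluates to T.
A satisfying assignment exists.

Satisfiable.


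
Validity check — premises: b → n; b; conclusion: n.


This matches the form of modus ponens: the conclusion follows in every model of the premises.

Valid.


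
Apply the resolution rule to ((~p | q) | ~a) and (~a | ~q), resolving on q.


The clauses contain complementary literals q and ~q.
Resolution eliminates this pair and disjoins the remaining literals (merging duplicates).

(~a | ~p)


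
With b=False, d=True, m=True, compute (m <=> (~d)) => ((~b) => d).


Substitute b=False, d=True, m=True:
~d = False
m <=> (~d) = True <=> False = False
~b = True
(~b) => d = True => True = True
(m <=> (~d)) => ((~b) => d) = False => True = True

True


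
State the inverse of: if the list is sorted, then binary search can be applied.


The inverse of (P → Q) is (¬P → ¬Q). It is equivalent to the converse, not to the original.
Here P = 'the list is sorted' and Q = 'binary search can be applied'.

If not (the list is sorted), then not (binary search can be applied).


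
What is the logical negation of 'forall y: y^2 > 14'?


¬(forall x: φ) = exists x: ¬φ, and ¬(exists x: φ) = forall x: ¬φ.
Apply to the universal statement.

exists y: ~(y^2 > 14)


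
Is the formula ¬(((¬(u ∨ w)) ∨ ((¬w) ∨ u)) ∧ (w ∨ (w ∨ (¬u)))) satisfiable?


Search for a satisfying assignment over {u, w}.
Try u=T, w=F: the formula evaluates to T.
A satisfying assignment exists.

Satisfiable.


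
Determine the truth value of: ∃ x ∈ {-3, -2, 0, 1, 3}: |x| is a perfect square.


Evaluate the predicate on each element: -3:F, -2:F, 0:T, 1:T, 3:F.
Witness x = 0 satisfies the predicate.

T


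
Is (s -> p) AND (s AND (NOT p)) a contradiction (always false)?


Truth table over {p, s}:
p | s | φ
---------
F | F | F
T | F | F
F | T | F
T | T | F
Every row is false.

Yes, it is a contradiction.


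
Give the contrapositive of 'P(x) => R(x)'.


The contrapositive of (P → Q) is (¬Q → ¬P); it is logically equivalent to the original.
Here P = 'P(x)' and Q = 'R(x)'.

If not (R(x)), then not (P(x)).


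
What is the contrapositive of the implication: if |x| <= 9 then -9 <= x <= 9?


The contrapositive of (P → Q) is (¬Q → ¬P); it is logically equivalent to the original.
Here P = '|x| <= 9' and Q = '-9 <= x <= 9'.

If not (-9 <= x <= 9), then not (|x| <= 9).


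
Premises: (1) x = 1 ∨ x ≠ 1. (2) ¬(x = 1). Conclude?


Disjunctive syllogism: from (P ∨ Q) and ¬P, infer Q.
One disjunct, 'x = 1', is ruled out; the other must hold.

x ≠ 1


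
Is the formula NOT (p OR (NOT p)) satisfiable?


Check all 2 assignments over {p}:
p | φ
-----
F | F
T | F
No assignment makes the formula true.

Unsatisfiable.


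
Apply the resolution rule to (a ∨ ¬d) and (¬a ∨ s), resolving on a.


The clauses contain complementary literals a and ¬a.
Resolution eliminates this pair and disjoins the remaining literals (merging duplicates).

(¬d ∨ s)


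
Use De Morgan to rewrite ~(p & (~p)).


De Morgan: the negation of a conjunction is the disjunction of the negations.
Distribute ~ across &, flipping it to |, and negate each literal.

(~p) | p


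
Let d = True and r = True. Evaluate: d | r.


Disjunction is false only when both operands are false.
Substitute: d=True, r=True.
True | True evaluates to True.

True


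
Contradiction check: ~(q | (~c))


Truth table over {c, q}:
c | q | φ
---------
False | False | False
True | False | True
False | True | False
True | True | False
Satisfying assignment at row 2: c=True, q=False gives True.

No, it is not a contradiction.


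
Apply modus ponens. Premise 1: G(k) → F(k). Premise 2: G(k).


Modus ponens: from (P → Q) and P, infer Q.
P = 'G(k)' is asserted, and P → Q holds, so Q follows.

F(k).


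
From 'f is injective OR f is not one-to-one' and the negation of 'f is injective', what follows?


Disjunctive syllogism: from (P ∨ Q) and ¬P, infer Q.
One disjunct, 'f is injective', is ruled out; the other must hold.

f is not one-to-one


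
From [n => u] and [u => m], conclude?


Hypothetical syllogism: from (P → Q) and (Q → R), infer (P → R).
Chain the two implications through the shared middle term 'u'.

n => m


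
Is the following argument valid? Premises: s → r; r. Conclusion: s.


This is affirming the consequent (fallacy). There exist truth assignments where the premises are all true but the conclusion is false.

Invalid.


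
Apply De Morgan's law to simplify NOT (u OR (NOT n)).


De Morgan: the negation of a disjunction is the conjunction of the negations.
Distribute NOT across OR, flipping it to AND, and negate each literal.

(NOT u) AND n


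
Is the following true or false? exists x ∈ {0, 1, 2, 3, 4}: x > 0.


Evaluate the predicate on each element: 0:False, 1:True, 2:True, 3:True, 4:True.
Witness x = 1 satisfies the predicate.

True


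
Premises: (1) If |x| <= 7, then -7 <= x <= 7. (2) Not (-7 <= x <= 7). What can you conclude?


Modus tollens: from (P → Q) and ¬Q, infer ¬P.
Q = '-7 <= x <= 7' is denied; since P → Q, P must also fail.

Not (|x| <= 7).


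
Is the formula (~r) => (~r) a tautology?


Build the truth table over {r}:
r | φ
-----
False | True
True | True
Every row evaluates to true.

Yes, it is a tautology.


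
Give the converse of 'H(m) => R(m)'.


The converse of (P → Q) is (Q → P). It is not in general equivalent to the original.
Here P = 'H(m)' and Q = 'R(m)'.

If R(m), then H(m).


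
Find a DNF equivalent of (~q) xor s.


Step 1: (¬q) ⊕ s is true exactly when they disagree: ((¬q) ∧ ¬s) ∨ (¬(¬q) ∧ s).
Step 2: Eliminate any double negations (¬¬X = X).

((~q) & (~s)) | (q & s)


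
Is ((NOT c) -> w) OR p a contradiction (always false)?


Truth table over {c, p, w}:
c | p | w | φ
-------------
F | F | F | F
T | F | F | T
F | T | F | T
T | T | F | T
F | F | T | T
T | F | T | T
F | T | T | T
T | T | T | T
Satisfying assignment at row 2: c=T, p=F, w=F gives T.

No, it is not a contradiction.


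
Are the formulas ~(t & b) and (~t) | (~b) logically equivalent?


Compare truth tables:
b | t | φ | ψ
-------------
False | False | True | True
True | False | True | True
False | True | True | True
True | True | False | False
The columns φ and ψ agree on every row.

Yes, they are logically equivalent.


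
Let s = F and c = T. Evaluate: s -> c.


Implication is false only when antecedent is true and consequent is false.
Substitute: s=F, c=T.
F -> T evaluates to T.

T


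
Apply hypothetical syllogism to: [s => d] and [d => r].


Hypothetical syllogism: from (P → Q) and (Q → R), infer (P → R).
Chain the two implications through the shared middle term 'd'.

s => r


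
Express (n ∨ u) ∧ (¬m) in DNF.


Step 1: Distribute ∧ over ∨: (n ∨ u) ∧ (¬m) = (n ∧ (¬m)) ∨ (u ∧ (¬m)).

(n ∧ (¬m)) ∨ (u ∧ (¬m))


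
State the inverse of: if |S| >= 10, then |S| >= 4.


The inverse of (P → Q) is (¬P → ¬Q). It is equivalent to the converse, not to the original.
Here P = '|S| >= 10' and Q = '|S| >= 4'.

If not (|S| >= 10), then not (|S| >= 4).


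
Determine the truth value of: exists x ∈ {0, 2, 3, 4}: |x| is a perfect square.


Evaluate the predicate on each element: 0:True, 2:False, 3:False, 4:True.
Witness x = 0 satisfies the predicate.

True


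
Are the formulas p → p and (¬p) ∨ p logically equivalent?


Compare truth tables:
p | φ | ψ
---------
F | T | T
T | T | T
The columns φ and ψ agree on every row.

Yes, they are logically equivalent.


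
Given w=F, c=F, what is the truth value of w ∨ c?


Disjunction is false only when both operands are false.
Substitute: w=F, c=F.
F ∨ F evaluates to F.

F


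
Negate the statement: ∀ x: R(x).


¬(∀ x: φ) = ∃ x: ¬φ, and ¬(∃ x: φ) = ∀ x: ¬φ.
Apply to the universal statement.

∃ x: ¬(R(x))


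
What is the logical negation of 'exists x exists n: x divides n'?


Negation flips each quantifier (∀↔∃) and negates the inner predicate.
¬(exists x exists n: φ) = forall x forall n: ¬φ.

forall x forall n: ~(x divides n)


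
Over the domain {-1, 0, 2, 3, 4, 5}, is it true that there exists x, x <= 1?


Evaluate the predicate on each element: -1:T, 0:T, 2:F, 3:F, 4:F, 5:F.
Witness x = -1 satisfies the predicate.

T


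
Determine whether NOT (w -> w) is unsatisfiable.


Truth table over {w}:
w | φ
-----
F | F
T | F
Every row is false.

Yes, it is a contradiction.


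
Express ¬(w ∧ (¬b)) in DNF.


Step 1: Apply De Morgan: ¬(w ∧ (¬b)) = ¬w ∨ ¬(¬b).
Step 2: Eliminate any double negations (¬¬X = X).

(¬w) ∨ b


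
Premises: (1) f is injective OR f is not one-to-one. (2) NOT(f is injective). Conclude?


Disjunctive syllogism: from (P ∨ Q) and ¬P, infer Q.
One disjunct, 'f is injective', is ruled out; the other must hold.

f is not one-to-one


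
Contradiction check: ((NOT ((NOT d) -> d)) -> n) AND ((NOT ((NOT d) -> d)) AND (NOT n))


Truth table over {d, n}:
d | n | φ
---------
F | F | F
T | F | F
F | T | F
T | T | F
Every row is false.

Yes, it is a contradiction.


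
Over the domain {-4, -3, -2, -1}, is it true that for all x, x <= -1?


Evaluate the predicate on each element: -4:T, -3:T, -2:T, -1:T.
Every element satisfies the predicate.

T


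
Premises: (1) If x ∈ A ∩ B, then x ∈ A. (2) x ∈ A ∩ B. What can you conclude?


Modus ponens: from (P → Q) and P, infer Q.
P = 'x ∈ A ∩ B' is asserted, and P → Q holds, so Q follows.

x ∈ A.


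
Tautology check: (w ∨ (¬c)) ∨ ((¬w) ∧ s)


Build the truth table over {c, s, w}:
c | s | w | φ
-------------
F | F | F | T
T | F | F | F
F | T | F | T
T | T | F | T
F | F | T | T
T | F | T | T
F | T | T | T
T | T | T | T
Counterexample at row 2: with c=T, s=F, w=F, the formula is F.

No, it is not a tautology.


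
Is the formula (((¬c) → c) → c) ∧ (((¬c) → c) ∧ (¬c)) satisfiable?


Check all 2 assignments over {c}:
c | φ
-----
F | F
T | F
No assignment makes the formula true.

Unsatisfiable.


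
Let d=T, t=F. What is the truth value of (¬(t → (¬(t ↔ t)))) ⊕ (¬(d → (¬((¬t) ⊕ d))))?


Substitute d=T, t=F:
t ↔ t = F ↔ F = T
¬(t ↔ t) = F
t → (¬(t ↔ t)) = F → F = T
¬(t → (¬(t ↔ t))) = F
¬t = T
(¬t) ⊕ d = T ⊕ T = F
¬((¬t) ⊕ d) = T
d → (¬((¬t) ⊕ d)) = T → T = T
¬(d → (¬((¬t) ⊕ d))) = F
(¬(t → (¬(t ↔ t)))) ⊕ (¬(d → (¬((¬t) ⊕ d)))) = F ⊕ F = F

F


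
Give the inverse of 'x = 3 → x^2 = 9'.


The inverse of (P → Q) is (¬P → ¬Q). It is equivalent to the converse, not to the original.
Here P = 'x = 3' and Q = 'x^2 = 9'.

If not (x = 3), then not (x^2 = 9).


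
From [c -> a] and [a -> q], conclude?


Hypothetical syllogism: from (P → Q) and (Q → R), infer (P → R).
Chain the two implications through the shared middle term 'a'.

c -> q


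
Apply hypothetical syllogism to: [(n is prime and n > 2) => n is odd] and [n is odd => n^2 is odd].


Hypothetical syllogism: from (P → Q) and (Q → R), infer (P → R).
Chain the two implications through the shared middle term 'n is odd'.

(n is prime and n > 2) => n^2 is odd


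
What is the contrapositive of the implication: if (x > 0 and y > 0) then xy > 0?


The contrapositive of (P → Q) is (¬Q → ¬P); it is logically equivalent to the original.
Here P = '(x > 0 and y > 0)' and Q = 'xy > 0'.

If not (xy > 0), then not ((x > 0 and y > 0)).


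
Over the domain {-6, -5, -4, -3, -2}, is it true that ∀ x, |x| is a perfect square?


Evaluate the predicate on each element: -6:F, -5:F, -4:T, -3:F, -2:F.
Counterexample x = -6 fails the predicate.

F


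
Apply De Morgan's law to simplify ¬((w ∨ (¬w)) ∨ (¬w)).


De Morgan: the negation of a disjunction is the conjunction of the negations.
Distribute ¬ across ∨, flipping it to ∧, and negate each literal.

((¬w) ∧ w) ∧ w


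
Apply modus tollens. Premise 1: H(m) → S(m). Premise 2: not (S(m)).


Modus tollens: from (P → Q) and ¬Q, infer ¬P.
Q = 'S(m)' is denied; since P → Q, P must also fail.

Not (H(m)).


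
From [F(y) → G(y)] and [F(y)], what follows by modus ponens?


Modus ponens: from (P → Q) and P, infer Q.
P = 'F(y)' is asserted, and P → Q holds, so Q follows.

G(y).


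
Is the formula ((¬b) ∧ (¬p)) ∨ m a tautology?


Build the truth table over {b, m, p}:
b | m | p | φ
-------------
F | F | F | T
T | F | F | F
F | T | F | T
T | T | F | T
F | F | T | F
T | F | T | F
F | T | T | T
T | T | T | T
Counterexample at row 2: with b=T, m=F, p=F, the formula is F.

No, it is not a tautology.


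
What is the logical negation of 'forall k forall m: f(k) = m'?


Negation flips each quantifier (∀↔∃) and negates the inner predicate.
¬(forall k forall m: φ) = exists k exists m: ¬φ.

exists k exists m: ~(f(k) = m)


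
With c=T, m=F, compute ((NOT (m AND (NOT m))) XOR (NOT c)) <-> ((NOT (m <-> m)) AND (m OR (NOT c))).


Substitute c=T, m=F:
… (earlier sub-steps elided)
m AND (NOT m) = F AND T = F
NOT (m AND (NOT m)) = T
NOT c = F
(NOT (m AND (NOT m))) XOR (NOT c) = T XOR F = T
m <-> m = F <-> F = T
NOT (m <-> m) = F
NOT c = F
m OR (NOT c) = F OR F = F
(NOT (m <-> m)) AND (m OR (NOT c)) = F AND F = F
((NOT (m AND (NOT m))) XOR (NOT c)) <-> ((NOT (m <-> m)) AND (m OR (NOT c))) = T <-> F = F

F


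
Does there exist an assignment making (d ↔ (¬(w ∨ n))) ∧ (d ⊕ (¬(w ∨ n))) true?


Check all 8 assignments over {d, n, w}:
d | n | w | φ
-------------
F | F | F | F
T | F | F | F
F | T | F | F
T | T | F | F
F | F | T | F
T | F | T | F
F | T | T | F
T | T | T | F
No assignment makes the formula true.

Unsatisfiable.


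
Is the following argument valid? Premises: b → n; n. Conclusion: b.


This is affirming the consequent (fallacy). There exist truth assignments where the premises are all true but the conclusion is false.

Invalid.


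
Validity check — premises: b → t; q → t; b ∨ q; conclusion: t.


This matches the form of proof by cases: the conclusion follows in every model of the premises.

Valid.


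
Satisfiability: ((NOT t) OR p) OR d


Search for a satisfying assignment over {d, p, t}.
Try d=F, p=F, t=F: the formula evaluates to T.
A satisfying assignment exists.

Satisfiable.


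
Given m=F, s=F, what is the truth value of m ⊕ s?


Exclusive or is true when exactly one operand is true.
Substitute: m=F, s=F.
F ⊕ F evaluates to F.

F


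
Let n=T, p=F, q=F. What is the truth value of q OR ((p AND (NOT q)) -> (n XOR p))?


Substitute n=T, p=F, q=F:
NOT q = T
p AND (NOT q) = F AND T = F
n XOR p = T XOR F = T
(p AND (NOT q)) -> (n XOR p) = F -> T = T
q OR ((p AND (NOT q)) -> (n XOR p)) = F OR T = T

T


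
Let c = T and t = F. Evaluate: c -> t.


Implication is false only when antecedent is true and consequent is false.
Substitute: c=T, t=F.
T -> F evaluates to F.

F
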